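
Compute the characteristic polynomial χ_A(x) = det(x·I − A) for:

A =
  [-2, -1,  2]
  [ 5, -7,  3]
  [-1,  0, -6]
x^3 + 15*x^2 + 75*x + 125

Expanding det(x·I − A) (e.g. by cofactor expansion or by noting that A is similar to its Jordan form J, which has the same characteristic polynomial as A) gives
  χ_A(x) = x^3 + 15*x^2 + 75*x + 125
which factors as (x + 5)^3. The eigenvalues (with algebraic multiplicities) are λ = -5 with multiplicity 3.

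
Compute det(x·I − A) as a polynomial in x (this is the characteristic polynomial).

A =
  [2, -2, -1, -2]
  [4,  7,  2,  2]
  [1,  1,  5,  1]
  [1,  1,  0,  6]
x^4 - 20*x^3 + 150*x^2 - 500*x + 625

Expanding det(x·I − A) (e.g. by cofactor expansion or by noting that A is similar to its Jordan form J, which has the same characteristic polynomial as A) gives
  χ_A(x) = x^4 - 20*x^3 + 150*x^2 - 500*x + 625
which factors as (x - 5)^4. The eigenvalues (with algebraic multiplicities) are λ = 5 with multiplicity 4.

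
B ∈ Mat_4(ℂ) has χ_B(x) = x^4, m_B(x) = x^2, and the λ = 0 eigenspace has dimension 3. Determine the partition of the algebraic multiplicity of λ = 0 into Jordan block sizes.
Block sizes for λ = 0: [2, 1, 1]

Step 1 — from the characteristic polynomial, algebraic multiplicity of λ = 0 is 4. From dim ker(B − (0)·I) = 3, there are exactly 3 Jordan blocks for λ = 0.
Step 2 — from the minimal polynomial, the factor (x − 0)^2 tells us the largest block for λ = 0 has size 2.
Step 3 — with total size 4, 3 blocks, and largest block 2, the block sizes (in nonincreasing order) are [2, 1, 1].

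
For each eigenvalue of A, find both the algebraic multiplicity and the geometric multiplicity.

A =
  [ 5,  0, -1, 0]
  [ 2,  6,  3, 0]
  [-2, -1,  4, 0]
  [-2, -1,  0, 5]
λ = 5: alg = 4, geom = 2

Step 1 — factor the characteristic polynomial to read off the algebraic multiplicities:
  χ_A(x) = (x - 5)^4

Step 2 — compute geometric multiplicities via the rank-nullity identity g(λ) = n − rank(A − λI):
  rank(A − (5)·I) = 2, so dim ker(A − (5)·I) = n − 2 = 2

Summary:
  λ = 5: algebraic multiplicity = 4, geometric multiplicity = 2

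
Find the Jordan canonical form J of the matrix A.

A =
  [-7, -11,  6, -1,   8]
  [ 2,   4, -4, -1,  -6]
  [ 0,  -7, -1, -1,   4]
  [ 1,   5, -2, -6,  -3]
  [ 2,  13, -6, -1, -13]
J_3(-5) ⊕ J_1(-5) ⊕ J_1(-3)

The characteristic polynomial is
  det(x·I − A) = x^5 + 23*x^4 + 210*x^3 + 950*x^2 + 2125*x + 1875 = (x + 3)*(x + 5)^4

Eigenvalues and multiplicities (the geometric multiplicity of λ is n − rank(A − λI), which equals the number of Jordan blocks for λ):
  λ = -5: algebraic multiplicity = 4, geometric multiplicity = 2
  λ = -3: algebraic multiplicity = 1, geometric multiplicity = 1

Determining the block sizes for each eigenvalue:
  λ = -5: with am = 4 and gm = 2, the partition is not yet determined (e.g. several partitions of 4 into 2 parts exist). Let N = A − (-5)·I. Computing rank(N^1) = 3, rank(N^2) = 2, rank(N^3) = 1; the number of blocks of size ≥ j is rank(N^{j−1}) − rank(N^j), giving [2, 1, 1]. So we have 1 block(s) of size 3, 1 block(s) of size 1 → block sizes [3, 1]
  λ = -3: one block (gm = 1), so the single block has size am = 1 → block sizes [1]

Assembling the blocks gives a Jordan form
J =
  [-5,  1,  0,  0,  0]
  [ 0, -5,  1,  0,  0]
  [ 0,  0, -5,  0,  0]
  [ 0,  0,  0, -5,  0]
  [ 0,  0,  0,  0, -3]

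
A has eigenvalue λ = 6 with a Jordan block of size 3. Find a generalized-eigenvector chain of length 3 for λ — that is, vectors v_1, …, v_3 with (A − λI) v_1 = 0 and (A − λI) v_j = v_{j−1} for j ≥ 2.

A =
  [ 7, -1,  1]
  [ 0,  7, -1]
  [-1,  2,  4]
A Jordan chain for λ = 6 of length 3:
v_1 = (0, 1, 1)ᵀ
v_2 = (1, 0, -1)ᵀ
v_3 = (1, 0, 0)ᵀ

Let N = A − (6)·I. We want v_3 with N^3 v_3 = 0 but N^2 v_3 ≠ 0; then v_{j-1} := N · v_j for j = 3, …, 2.

Pick v_3 = (1, 0, 0)ᵀ.
Then v_2 = N · v_3 = (1, 0, -1)ᵀ.
Then v_1 = N · v_2 = (0, 1, 1)ᵀ.

Sanity check: (A − (6)·I) v_1 = (0, 0, 0)ᵀ = 0. ✓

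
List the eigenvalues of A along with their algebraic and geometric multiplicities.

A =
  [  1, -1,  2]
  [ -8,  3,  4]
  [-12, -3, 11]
λ = 5: alg = 3, geom = 2

Step 1 — factor the characteristic polynomial to read off the algebraic multiplicities:
  χ_A(x) = (x - 5)^3

Step 2 — compute geometric multiplicities via the rank-nullity identity g(λ) = n − rank(A − λI):
  rank(A − (5)·I) = 1, so dim ker(A − (5)·I) = n − 1 = 2

Summary:
  λ = 5: algebraic multiplicity = 3, geometric multiplicity = 2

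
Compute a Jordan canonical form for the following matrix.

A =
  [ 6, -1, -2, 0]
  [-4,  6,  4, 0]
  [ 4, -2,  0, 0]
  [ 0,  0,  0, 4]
J_2(4) ⊕ J_1(4) ⊕ J_1(4)

The characteristic polynomial is
  det(x·I − A) = x^4 - 16*x^3 + 96*x^2 - 256*x + 256 = (x - 4)^4

Eigenvalues and multiplicities (the geometric multiplicity of λ is n − rank(A − λI), which equals the number of Jordan blocks for λ):
  λ = 4: algebraic multiplicity = 4, geometric multiplicity = 3

Determining the block sizes for each eigenvalue:
  λ = 4: 3 blocks summing to 4 forces exactly one block of size 2 and the rest size 1 → block sizes [2, 1, 1]

Assembling the blocks gives a Jordan form
J =
  [4, 1, 0, 0]
  [0, 4, 0, 0]
  [0, 0, 4, 0]
  [0, 0, 0, 4]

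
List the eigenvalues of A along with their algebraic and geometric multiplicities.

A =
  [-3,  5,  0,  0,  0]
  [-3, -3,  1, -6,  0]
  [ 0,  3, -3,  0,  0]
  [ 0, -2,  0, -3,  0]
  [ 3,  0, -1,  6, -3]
λ = -3: alg = 5, geom = 3

Step 1 — factor the characteristic polynomial to read off the algebraic multiplicities:
  χ_A(x) = (x + 3)^5

Step 2 — compute geometric multiplicities via the rank-nullity identity g(λ) = n − rank(A − λI):
  rank(A − (-3)·I) = 2, so dim ker(A − (-3)·I) = n − 2 = 3

Summary:
  λ = -3: algebraic multiplicity = 5, geometric multiplicity = 3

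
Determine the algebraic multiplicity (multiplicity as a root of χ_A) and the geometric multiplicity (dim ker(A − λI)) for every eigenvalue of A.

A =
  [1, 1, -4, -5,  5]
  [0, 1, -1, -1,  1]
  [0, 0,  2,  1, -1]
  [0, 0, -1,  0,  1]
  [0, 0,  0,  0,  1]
λ = 1: alg = 5, geom = 3

Step 1 — factor the characteristic polynomial to read off the algebraic multiplicities:
  χ_A(x) = (x - 1)^5

Step 2 — compute geometric multiplicities via the rank-nullity identity g(λ) = n − rank(A − λI):
  rank(A − (1)·I) = 2, so dim ker(A − (1)·I) = n − 2 = 3

Summary:
  λ = 1: algebraic multiplicity = 5, geometric multiplicity = 3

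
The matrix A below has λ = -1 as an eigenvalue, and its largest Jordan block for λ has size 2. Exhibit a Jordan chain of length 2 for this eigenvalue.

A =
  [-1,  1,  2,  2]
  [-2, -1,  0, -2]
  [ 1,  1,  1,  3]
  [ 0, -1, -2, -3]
A Jordan chain for λ = -1 of length 2:
v_1 = (0, -2, 1, 0)ᵀ
v_2 = (1, 0, 0, 0)ᵀ

Let N = A − (-1)·I. We want v_2 with N^2 v_2 = 0 but N^1 v_2 ≠ 0; then v_{j-1} := N · v_j for j = 2, …, 2.

Pick v_2 = (1, 0, 0, 0)ᵀ.
Then v_1 = N · v_2 = (0, -2, 1, 0)ᵀ.

Sanity check: (A − (-1)·I) v_1 = (0, 0, 0, 0)ᵀ = 0. ✓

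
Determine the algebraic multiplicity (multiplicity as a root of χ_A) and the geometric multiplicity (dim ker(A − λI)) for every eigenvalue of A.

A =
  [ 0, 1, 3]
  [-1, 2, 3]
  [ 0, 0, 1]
λ = 1: alg = 3, geom = 2

Step 1 — factor the characteristic polynomial to read off the algebraic multiplicities:
  χ_A(x) = (x - 1)^3

Step 2 — compute geometric multiplicities via the rank-nullity identity g(λ) = n − rank(A − λI):
  rank(A − (1)·I) = 1, so dim ker(A − (1)·I) = n − 1 = 2

Summary:
  λ = 1: algebraic multiplicity = 3, geometric multiplicity = 2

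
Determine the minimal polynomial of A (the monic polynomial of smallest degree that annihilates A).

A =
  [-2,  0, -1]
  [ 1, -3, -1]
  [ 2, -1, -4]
x^3 + 9*x^2 + 27*x + 27

The characteristic polynomial is χ_A(x) = (x + 3)^3, so the eigenvalues are known. The minimal polynomial is
  m_A(x) = Π_λ (x − λ)^{k_λ}
where k_λ is the size of the *largest* Jordan block for λ (equivalently, the smallest k with (A − λI)^k v = 0 for every generalised eigenvector v of λ).

  λ = -3: largest Jordan block has size 3, contributing (x + 3)^3

So m_A(x) = (x + 3)^3 = x^3 + 9*x^2 + 27*x + 27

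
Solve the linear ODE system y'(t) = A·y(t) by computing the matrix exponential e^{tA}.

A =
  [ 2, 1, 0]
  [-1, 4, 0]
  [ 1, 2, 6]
e^{tA} =
  [-t*exp(3*t) + exp(3*t), t*exp(3*t), 0]
  [-t*exp(3*t), t*exp(3*t) + exp(3*t), 0]
  [t*exp(3*t), -t*exp(3*t) + exp(6*t) - exp(3*t), exp(6*t)]

Strategy: write A = P · J · P⁻¹ where J is a Jordan canonical form, so e^{tA} = P · e^{tJ} · P⁻¹, and e^{tJ} can be computed block-by-block.

A has Jordan form
J =
  [3, 1, 0]
  [0, 3, 0]
  [0, 0, 6]
(up to reordering of blocks).

Per-block formulas:
  For a 1×1 block at λ = 6: exp(t · [6]) = [e^(6t)].
  For a 2×2 Jordan block J_2(3): exp(t · J_2(3)) = e^(3t)·(I + t·N), where N is the 2×2 nilpotent shift.

After assembling e^{tJ} and conjugating by P, we get:

e^{tA} =
  [-t*exp(3*t) + exp(3*t), t*exp(3*t), 0]
  [-t*exp(3*t), t*exp(3*t) + exp(3*t), 0]
  [t*exp(3*t), -t*exp(3*t) + exp(6*t) - exp(3*t), exp(6*t)]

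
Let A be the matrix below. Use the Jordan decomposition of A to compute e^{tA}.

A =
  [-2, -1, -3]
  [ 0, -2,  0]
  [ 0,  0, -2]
e^{tA} =
  [exp(-2*t), -t*exp(-2*t), -3*t*exp(-2*t)]
  [0, exp(-2*t), 0]
  [0, 0, exp(-2*t)]

Strategy: write A = P · J · P⁻¹ where J is a Jordan canonical form, so e^{tA} = P · e^{tJ} · P⁻¹, and e^{tJ} can be computed block-by-block.

A has Jordan form
J =
  [-2,  1,  0]
  [ 0, -2,  0]
  [ 0,  0, -2]
(up to reordering of blocks).

Per-block formulas:
  For a 2×2 Jordan block J_2(-2): exp(t · J_2(-2)) = e^(-2t)·(I + t·N), where N is the 2×2 nilpotent shift.
  For a 1×1 block at λ = -2: exp(t · [-2]) = [e^(-2t)].

After assembling e^{tJ} and conjugating by P, we get:

e^{tA} =
  [exp(-2*t), -t*exp(-2*t), -3*t*exp(-2*t)]
  [0, exp(-2*t), 0]
  [0, 0, exp(-2*t)]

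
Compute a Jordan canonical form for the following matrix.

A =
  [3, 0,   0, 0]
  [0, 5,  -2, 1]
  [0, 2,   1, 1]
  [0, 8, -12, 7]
J_1(3) ⊕ J_1(3) ⊕ J_2(5)

The characteristic polynomial is
  det(x·I − A) = x^4 - 16*x^3 + 94*x^2 - 240*x + 225 = (x - 5)^2*(x - 3)^2

Eigenvalues and multiplicities (the geometric multiplicity of λ is n − rank(A − λI), which equals the number of Jordan blocks for λ):
  λ = 3: algebraic multiplicity = 2, geometric multiplicity = 2
  λ = 5: algebraic multiplicity = 2, geometric multiplicity = 1

Determining the block sizes for each eigenvalue:
  λ = 3: gm = am = 2, so every block has size 1 → block sizes [1, 1]
  λ = 5: one block (gm = 1), so the single block has size am = 2 → block sizes [2]

Assembling the blocks gives a Jordan form
J =
  [3, 0, 0, 0]
  [0, 3, 0, 0]
  [0, 0, 5, 1]
  [0, 0, 0, 5]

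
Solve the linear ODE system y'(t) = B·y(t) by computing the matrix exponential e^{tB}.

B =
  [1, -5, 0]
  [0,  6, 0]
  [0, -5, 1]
e^{tB} =
  [exp(t), -exp(6*t) + exp(t), 0]
  [0, exp(6*t), 0]
  [0, -exp(6*t) + exp(t), exp(t)]

Strategy: write B = P · J · P⁻¹ where J is a Jordan canonical form, so e^{tB} = P · e^{tJ} · P⁻¹, and e^{tJ} can be computed block-by-block.

B has Jordan form
J =
  [1, 0, 0]
  [0, 1, 0]
  [0, 0, 6]
(up to reordering of blocks).

Per-block formulas:
  For a 1×1 block at λ = 1: exp(t · [1]) = [e^(1t)].
  For a 1×1 block at λ = 6: exp(t · [6]) = [e^(6t)].

After assembling e^{tJ} and conjugating by P, we get:

e^{tB} =
  [exp(t), -exp(6*t) + exp(t), 0]
  [0, exp(6*t), 0]
  [0, -exp(6*t) + exp(t), exp(t)]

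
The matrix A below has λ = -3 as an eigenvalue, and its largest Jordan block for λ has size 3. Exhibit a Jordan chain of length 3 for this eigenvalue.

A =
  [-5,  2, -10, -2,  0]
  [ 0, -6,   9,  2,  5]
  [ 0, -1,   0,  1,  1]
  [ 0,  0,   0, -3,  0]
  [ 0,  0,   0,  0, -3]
A Jordan chain for λ = -3 of length 3:
v_1 = (-2, 3, 1, 0, 0)ᵀ
v_2 = (-2, 2, 1, 0, 0)ᵀ
v_3 = (0, 0, 0, 1, 0)ᵀ

Let N = A − (-3)·I. We want v_3 with N^3 v_3 = 0 but N^2 v_3 ≠ 0; then v_{j-1} := N · v_j for j = 3, …, 2.

Pick v_3 = (0, 0, 0, 1, 0)ᵀ.
Then v_2 = N · v_3 = (-2, 2, 1, 0, 0)ᵀ.
Then v_1 = N · v_2 = (-2, 3, 1, 0, 0)ᵀ.

Sanity check: (A − (-3)·I) v_1 = (0, 0, 0, 0, 0)ᵀ = 0. ✓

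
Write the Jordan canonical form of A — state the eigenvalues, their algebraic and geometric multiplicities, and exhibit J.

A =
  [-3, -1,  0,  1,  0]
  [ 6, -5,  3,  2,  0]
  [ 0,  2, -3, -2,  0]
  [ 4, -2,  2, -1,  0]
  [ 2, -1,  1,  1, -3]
J_3(-3) ⊕ J_1(-3) ⊕ J_1(-3)

The characteristic polynomial is
  det(x·I − A) = x^5 + 15*x^4 + 90*x^3 + 270*x^2 + 405*x + 243 = (x + 3)^5

Eigenvalues and multiplicities (the geometric multiplicity of λ is n − rank(A − λI), which equals the number of Jordan blocks for λ):
  λ = -3: algebraic multiplicity = 5, geometric multiplicity = 3

Determining the block sizes for each eigenvalue:
  λ = -3: with am = 5 and gm = 3, the partition is not yet determined (e.g. several partitions of 5 into 3 parts exist). Let N = A − (-3)·I. Computing rank(N^1) = 2, rank(N^2) = 1, rank(N^3) = 0; the number of blocks of size ≥ j is rank(N^{j−1}) − rank(N^j), giving [3, 1, 1]. So we have 1 block(s) of size 3, 2 block(s) of size 1 → block sizes [3, 1, 1]

Assembling the blocks gives a Jordan form
J =
  [-3,  1,  0,  0,  0]
  [ 0, -3,  1,  0,  0]
  [ 0,  0, -3,  0,  0]
  [ 0,  0,  0, -3,  0]
  [ 0,  0,  0,  0, -3]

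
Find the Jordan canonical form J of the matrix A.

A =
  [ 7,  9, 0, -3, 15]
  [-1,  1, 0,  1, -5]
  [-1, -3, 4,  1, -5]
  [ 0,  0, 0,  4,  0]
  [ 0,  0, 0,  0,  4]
J_2(4) ⊕ J_1(4) ⊕ J_1(4) ⊕ J_1(4)

The characteristic polynomial is
  det(x·I − A) = x^5 - 20*x^4 + 160*x^3 - 640*x^2 + 1280*x - 1024 = (x - 4)^5

Eigenvalues and multiplicities (the geometric multiplicity of λ is n − rank(A − λI), which equals the number of Jordan blocks for λ):
  λ = 4: algebraic multiplicity = 5, geometric multiplicity = 4

Determining the block sizes for each eigenvalue:
  λ = 4: 4 blocks summing to 5 forces exactly one block of size 2 and the rest size 1 → block sizes [2, 1, 1, 1]

Assembling the blocks gives a Jordan form
J =
  [4, 1, 0, 0, 0]
  [0, 4, 0, 0, 0]
  [0, 0, 4, 0, 0]
  [0, 0, 0, 4, 0]
  [0, 0, 0, 0, 4]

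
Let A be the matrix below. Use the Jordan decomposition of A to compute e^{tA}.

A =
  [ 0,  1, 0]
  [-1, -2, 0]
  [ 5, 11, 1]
e^{tA} =
  [t*exp(-t) + exp(-t), t*exp(-t), 0]
  [-t*exp(-t), -t*exp(-t) + exp(-t), 0]
  [3*t*exp(-t) + exp(t) - exp(-t), 3*t*exp(-t) + 4*exp(t) - 4*exp(-t), exp(t)]

Strategy: write A = P · J · P⁻¹ where J is a Jordan canonical form, so e^{tA} = P · e^{tJ} · P⁻¹, and e^{tJ} can be computed block-by-block.

A has Jordan form
J =
  [-1,  1, 0]
  [ 0, -1, 0]
  [ 0,  0, 1]
(up to reordering of blocks).

Per-block formulas:
  For a 1×1 block at λ = 1: exp(t · [1]) = [e^(1t)].
  For a 2×2 Jordan block J_2(-1): exp(t · J_2(-1)) = e^(-1t)·(I + t·N), where N is the 2×2 nilpotent shift.

After assembling e^{tJ} and conjugating by P, we get:

e^{tA} =
  [t*exp(-t) + exp(-t), t*exp(-t), 0]
  [-t*exp(-t), -t*exp(-t) + exp(-t), 0]
  [3*t*exp(-t) + exp(t) - exp(-t), 3*t*exp(-t) + 4*exp(t) - 4*exp(-t), exp(t)]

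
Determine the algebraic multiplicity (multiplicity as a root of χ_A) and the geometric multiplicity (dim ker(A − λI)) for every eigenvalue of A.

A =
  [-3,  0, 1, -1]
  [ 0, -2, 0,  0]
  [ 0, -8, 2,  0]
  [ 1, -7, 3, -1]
λ = -2: alg = 3, geom = 1; λ = 2: alg = 1, geom = 1

Step 1 — factor the characteristic polynomial to read off the algebraic multiplicities:
  χ_A(x) = (x - 2)*(x + 2)^3

Step 2 — compute geometric multiplicities via the rank-nullity identity g(λ) = n − rank(A − λI):
  rank(A − (-2)·I) = 3, so dim ker(A − (-2)·I) = n − 3 = 1
  rank(A − (2)·I) = 3, so dim ker(A − (2)·I) = n − 3 = 1

Summary:
  λ = -2: algebraic multiplicity = 3, geometric multiplicity = 1
  λ = 2: algebraic multiplicity = 1, geometric multiplicity = 1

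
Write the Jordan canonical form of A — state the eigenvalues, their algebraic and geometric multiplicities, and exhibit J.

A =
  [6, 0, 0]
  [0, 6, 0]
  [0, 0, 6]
J_1(6) ⊕ J_1(6) ⊕ J_1(6)

The characteristic polynomial is
  det(x·I − A) = x^3 - 18*x^2 + 108*x - 216 = (x - 6)^3

Eigenvalues and multiplicities (the geometric multiplicity of λ is n − rank(A − λI), which equals the number of Jordan blocks for λ):
  λ = 6: algebraic multiplicity = 3, geometric multiplicity = 3

Determining the block sizes for each eigenvalue:
  λ = 6: gm = am = 3, so every block has size 1 → block sizes [1, 1, 1]

Assembling the blocks gives a Jordan form
J =
  [6, 0, 0]
  [0, 6, 0]
  [0, 0, 6]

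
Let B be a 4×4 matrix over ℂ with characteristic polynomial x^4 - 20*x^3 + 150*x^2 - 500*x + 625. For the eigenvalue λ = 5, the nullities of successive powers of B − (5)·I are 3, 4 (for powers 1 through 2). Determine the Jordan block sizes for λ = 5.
Block sizes for λ = 5: [2, 1, 1]

From the dimensions of kernels of powers, the number of Jordan blocks of size at least j is d_j − d_{j−1} where d_j = dim ker(N^j) (with d_0 = 0). Computing the differences gives [3, 1].
The number of blocks of size exactly k is (#blocks of size ≥ k) − (#blocks of size ≥ k + 1), so the partition is: 2 block(s) of size 1, 1 block(s) of size 2.
In nonincreasing order the block sizes are [2, 1, 1].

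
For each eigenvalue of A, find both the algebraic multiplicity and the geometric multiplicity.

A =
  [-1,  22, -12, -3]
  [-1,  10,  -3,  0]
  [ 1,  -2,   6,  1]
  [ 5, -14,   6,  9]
λ = 6: alg = 4, geom = 2

Step 1 — factor the characteristic polynomial to read off the algebraic multiplicities:
  χ_A(x) = (x - 6)^4

Step 2 — compute geometric multiplicities via the rank-nullity identity g(λ) = n − rank(A − λI):
  rank(A − (6)·I) = 2, so dim ker(A − (6)·I) = n − 2 = 2

Summary:
  λ = 6: algebraic multiplicity = 4, geometric multiplicity = 2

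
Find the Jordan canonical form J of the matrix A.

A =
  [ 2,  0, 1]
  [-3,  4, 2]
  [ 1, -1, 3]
J_3(3)

The characteristic polynomial is
  det(x·I − A) = x^3 - 9*x^2 + 27*x - 27 = (x - 3)^3

Eigenvalues and multiplicities (the geometric multiplicity of λ is n − rank(A − λI), which equals the number of Jordan blocks for λ):
  λ = 3: algebraic multiplicity = 3, geometric multiplicity = 1

Determining the block sizes for each eigenvalue:
  λ = 3: one block (gm = 1), so the single block has size am = 3 → block sizes [3]

Assembling the blocks gives a Jordan form
J =
  [3, 1, 0]
  [0, 3, 1]
  [0, 0, 3]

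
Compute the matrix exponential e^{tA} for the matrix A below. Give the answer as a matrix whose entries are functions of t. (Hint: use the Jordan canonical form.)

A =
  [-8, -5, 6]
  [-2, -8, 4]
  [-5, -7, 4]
e^{tA} =
  [-2*t^2*exp(-4*t) - 4*t*exp(-4*t) + exp(-4*t), -t^2*exp(-4*t) - 5*t*exp(-4*t), 2*t^2*exp(-4*t) + 6*t*exp(-4*t)]
  [-2*t^2*exp(-4*t) - 2*t*exp(-4*t), -t^2*exp(-4*t) - 4*t*exp(-4*t) + exp(-4*t), 2*t^2*exp(-4*t) + 4*t*exp(-4*t)]
  [-3*t^2*exp(-4*t) - 5*t*exp(-4*t), -3*t^2*exp(-4*t)/2 - 7*t*exp(-4*t), 3*t^2*exp(-4*t) + 8*t*exp(-4*t) + exp(-4*t)]

Strategy: write A = P · J · P⁻¹ where J is a Jordan canonical form, so e^{tA} = P · e^{tJ} · P⁻¹, and e^{tJ} can be computed block-by-block.

A has Jordan form
J =
  [-4,  1,  0]
  [ 0, -4,  1]
  [ 0,  0, -4]
(up to reordering of blocks).

Per-block formulas:
  For a 3×3 Jordan block J_3(-4): exp(t · J_3(-4)) = e^(-4t)·(I + t·N + (t^2/2)·N^2), where N is the 3×3 nilpotent shift.

After assembling e^{tJ} and conjugating by P, we get:

e^{tA} =
  [-2*t^2*exp(-4*t) - 4*t*exp(-4*t) + exp(-4*t), -t^2*exp(-4*t) - 5*t*exp(-4*t), 2*t^2*exp(-4*t) + 6*t*exp(-4*t)]
  [-2*t^2*exp(-4*t) - 2*t*exp(-4*t), -t^2*exp(-4*t) - 4*t*exp(-4*t) + exp(-4*t), 2*t^2*exp(-4*t) + 4*t*exp(-4*t)]
  [-3*t^2*exp(-4*t) - 5*t*exp(-4*t), -3*t^2*exp(-4*t)/2 - 7*t*exp(-4*t), 3*t^2*exp(-4*t) + 8*t*exp(-4*t) + exp(-4*t)]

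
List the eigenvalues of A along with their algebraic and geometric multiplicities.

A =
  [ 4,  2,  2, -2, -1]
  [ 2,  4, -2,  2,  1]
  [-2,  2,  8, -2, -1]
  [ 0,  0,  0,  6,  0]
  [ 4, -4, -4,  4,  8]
λ = 6: alg = 5, geom = 4

Step 1 — factor the characteristic polynomial to read off the algebraic multiplicities:
  χ_A(x) = (x - 6)^5

Step 2 — compute geometric multiplicities via the rank-nullity identity g(λ) = n − rank(A − λI):
  rank(A − (6)·I) = 1, so dim ker(A − (6)·I) = n − 1 = 4

Summary:
  λ = 6: algebraic multiplicity = 5, geometric multiplicity = 4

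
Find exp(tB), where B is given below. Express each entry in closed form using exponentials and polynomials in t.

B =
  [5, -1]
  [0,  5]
e^{tB} =
  [exp(5*t), -t*exp(5*t)]
  [0, exp(5*t)]

Strategy: write B = P · J · P⁻¹ where J is a Jordan canonical form, so e^{tB} = P · e^{tJ} · P⁻¹, and e^{tJ} can be computed block-by-block.

B has Jordan form
J =
  [5, 1]
  [0, 5]
(up to reordering of blocks).

Per-block formulas:
  For a 2×2 Jordan block J_2(5): exp(t · J_2(5)) = e^(5t)·(I + t·N), where N is the 2×2 nilpotent shift.

After assembling e^{tJ} and conjugating by P, we get:

e^{tB} =
  [exp(5*t), -t*exp(5*t)]
  [0, exp(5*t)]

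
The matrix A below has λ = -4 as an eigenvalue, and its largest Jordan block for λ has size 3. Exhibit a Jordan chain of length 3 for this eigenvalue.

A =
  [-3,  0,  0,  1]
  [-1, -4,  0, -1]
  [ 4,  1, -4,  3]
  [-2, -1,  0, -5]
A Jordan chain for λ = -4 of length 3:
v_1 = (-1, 1, -3, 1)ᵀ
v_2 = (1, -1, 4, -2)ᵀ
v_3 = (1, 0, 0, 0)ᵀ

Let N = A − (-4)·I. We want v_3 with N^3 v_3 = 0 but N^2 v_3 ≠ 0; then v_{j-1} := N · v_j for j = 3, …, 2.

Pick v_3 = (1, 0, 0, 0)ᵀ.
Then v_2 = N · v_3 = (1, -1, 4, -2)ᵀ.
Then v_1 = N · v_2 = (-1, 1, -3, 1)ᵀ.

Sanity check: (A − (-4)·I) v_1 = (0, 0, 0, 0)ᵀ = 0. ✓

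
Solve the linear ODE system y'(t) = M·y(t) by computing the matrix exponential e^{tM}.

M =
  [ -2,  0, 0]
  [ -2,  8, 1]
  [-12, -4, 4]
e^{tM} =
  [exp(-2*t), 0, 0]
  [-2*t*exp(6*t), 2*t*exp(6*t) + exp(6*t), t*exp(6*t)]
  [4*t*exp(6*t) - 2*exp(6*t) + 2*exp(-2*t), -4*t*exp(6*t), -2*t*exp(6*t) + exp(6*t)]

Strategy: write M = P · J · P⁻¹ where J is a Jordan canonical form, so e^{tM} = P · e^{tJ} · P⁻¹, and e^{tJ} can be computed block-by-block.

M has Jordan form
J =
  [-2, 0, 0]
  [ 0, 6, 1]
  [ 0, 0, 6]
(up to reordering of blocks).

Per-block formulas:
  For a 2×2 Jordan block J_2(6): exp(t · J_2(6)) = e^(6t)·(I + t·N), where N is the 2×2 nilpotent shift.
  For a 1×1 block at λ = -2: exp(t · [-2]) = [e^(-2t)].

After assembling e^{tJ} and conjugating by P, we get:

e^{tM} =
  [exp(-2*t), 0, 0]
  [-2*t*exp(6*t), 2*t*exp(6*t) + exp(6*t), t*exp(6*t)]
  [4*t*exp(6*t) - 2*exp(6*t) + 2*exp(-2*t), -4*t*exp(6*t), -2*t*exp(6*t) + exp(6*t)]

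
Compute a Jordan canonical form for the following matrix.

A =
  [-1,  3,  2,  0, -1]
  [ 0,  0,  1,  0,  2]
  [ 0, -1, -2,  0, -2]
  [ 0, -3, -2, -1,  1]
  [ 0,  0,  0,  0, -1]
J_3(-1) ⊕ J_1(-1) ⊕ J_1(-1)

The characteristic polynomial is
  det(x·I − A) = x^5 + 5*x^4 + 10*x^3 + 10*x^2 + 5*x + 1 = (x + 1)^5

Eigenvalues and multiplicities (the geometric multiplicity of λ is n − rank(A − λI), which equals the number of Jordan blocks for λ):
  λ = -1: algebraic multiplicity = 5, geometric multiplicity = 3

Determining the block sizes for each eigenvalue:
  λ = -1: with am = 5 and gm = 3, the partition is not yet determined (e.g. several partitions of 5 into 3 parts exist). Let N = A − (-1)·I. Computing rank(N^1) = 2, rank(N^2) = 1, rank(N^3) = 0; the number of blocks of size ≥ j is rank(N^{j−1}) − rank(N^j), giving [3, 1, 1]. So we have 1 block(s) of size 3, 2 block(s) of size 1 → block sizes [3, 1, 1]

Assembling the blocks gives a Jordan form
J =
  [-1,  1,  0,  0,  0]
  [ 0, -1,  1,  0,  0]
  [ 0,  0, -1,  0,  0]
  [ 0,  0,  0, -1,  0]
  [ 0,  0,  0,  0, -1]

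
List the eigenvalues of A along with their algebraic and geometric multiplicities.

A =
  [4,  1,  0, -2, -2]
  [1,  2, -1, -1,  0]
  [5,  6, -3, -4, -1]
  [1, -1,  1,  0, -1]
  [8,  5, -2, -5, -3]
λ = 0: alg = 5, geom = 2

Step 1 — factor the characteristic polynomial to read off the algebraic multiplicities:
  χ_A(x) = x^5

Step 2 — compute geometric multiplicities via the rank-nullity identity g(λ) = n − rank(A − λI):
  rank(A − (0)·I) = 3, so dim ker(A − (0)·I) = n − 3 = 2

Summary:
  λ = 0: algebraic multiplicity = 5, geometric multiplicity = 2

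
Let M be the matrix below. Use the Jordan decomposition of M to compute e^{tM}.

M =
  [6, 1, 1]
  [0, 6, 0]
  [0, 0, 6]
e^{tM} =
  [exp(6*t), t*exp(6*t), t*exp(6*t)]
  [0, exp(6*t), 0]
  [0, 0, exp(6*t)]

Strategy: write M = P · J · P⁻¹ where J is a Jordan canonical form, so e^{tM} = P · e^{tJ} · P⁻¹, and e^{tJ} can be computed block-by-block.

M has Jordan form
J =
  [6, 1, 0]
  [0, 6, 0]
  [0, 0, 6]
(up to reordering of blocks).

Per-block formulas:
  For a 2×2 Jordan block J_2(6): exp(t · J_2(6)) = e^(6t)·(I + t·N), where N is the 2×2 nilpotent shift.
  For a 1×1 block at λ = 6: exp(t · [6]) = [e^(6t)].

After assembling e^{tJ} and conjugating by P, we get:

e^{tM} =
  [exp(6*t), t*exp(6*t), t*exp(6*t)]
  [0, exp(6*t), 0]
  [0, 0, exp(6*t)]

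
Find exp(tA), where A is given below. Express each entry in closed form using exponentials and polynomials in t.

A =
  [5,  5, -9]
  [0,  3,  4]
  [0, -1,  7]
e^{tA} =
  [exp(5*t), -t^2*exp(5*t)/2 + 5*t*exp(5*t), t^2*exp(5*t) - 9*t*exp(5*t)]
  [0, -2*t*exp(5*t) + exp(5*t), 4*t*exp(5*t)]
  [0, -t*exp(5*t), 2*t*exp(5*t) + exp(5*t)]

Strategy: write A = P · J · P⁻¹ where J is a Jordan canonical form, so e^{tA} = P · e^{tJ} · P⁻¹, and e^{tJ} can be computed block-by-block.

A has Jordan form
J =
  [5, 1, 0]
  [0, 5, 1]
  [0, 0, 5]
(up to reordering of blocks).

Per-block formulas:
  For a 3×3 Jordan block J_3(5): exp(t · J_3(5)) = e^(5t)·(I + t·N + (t^2/2)·N^2), where N is the 3×3 nilpotent shift.

After assembling e^{tJ} and conjugating by P, we get:

e^{tA} =
  [exp(5*t), -t^2*exp(5*t)/2 + 5*t*exp(5*t), t^2*exp(5*t) - 9*t*exp(5*t)]
  [0, -2*t*exp(5*t) + exp(5*t), 4*t*exp(5*t)]
  [0, -t*exp(5*t), 2*t*exp(5*t) + exp(5*t)]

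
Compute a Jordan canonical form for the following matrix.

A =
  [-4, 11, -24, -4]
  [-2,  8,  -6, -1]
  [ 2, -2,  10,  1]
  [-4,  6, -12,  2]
J_3(4) ⊕ J_1(4)

The characteristic polynomial is
  det(x·I − A) = x^4 - 16*x^3 + 96*x^2 - 256*x + 256 = (x - 4)^4

Eigenvalues and multiplicities (the geometric multiplicity of λ is n − rank(A − λI), which equals the number of Jordan blocks for λ):
  λ = 4: algebraic multiplicity = 4, geometric multiplicity = 2

Determining the block sizes for each eigenvalue:
  λ = 4: with am = 4 and gm = 2, the partition is not yet determined (e.g. several partitions of 4 into 2 parts exist). Let N = A − (4)·I. Computing rank(N^1) = 2, rank(N^2) = 1, rank(N^3) = 0; the number of blocks of size ≥ j is rank(N^{j−1}) − rank(N^j), giving [2, 1, 1]. So we have 1 block(s) of size 3, 1 block(s) of size 1 → block sizes [3, 1]

Assembling the blocks gives a Jordan form
J =
  [4, 1, 0, 0]
  [0, 4, 1, 0]
  [0, 0, 4, 0]
  [0, 0, 0, 4]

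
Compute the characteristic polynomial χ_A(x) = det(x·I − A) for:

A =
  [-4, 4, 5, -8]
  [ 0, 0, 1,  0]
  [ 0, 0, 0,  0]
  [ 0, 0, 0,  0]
x^4 + 4*x^3

Expanding det(x·I − A) (e.g. by cofactor expansion or by noting that A is similar to its Jordan form J, which has the same characteristic polynomial as A) gives
  χ_A(x) = x^4 + 4*x^3
which factors as x^3*(x + 4). The eigenvalues (with algebraic multiplicities) are λ = -4 with multiplicity 1, λ = 0 with multiplicity 3.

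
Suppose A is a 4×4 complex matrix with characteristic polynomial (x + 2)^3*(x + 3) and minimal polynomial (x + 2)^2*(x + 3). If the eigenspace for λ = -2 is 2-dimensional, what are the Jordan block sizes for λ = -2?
Block sizes for λ = -2: [2, 1]

Step 1 — from the characteristic polynomial, algebraic multiplicity of λ = -2 is 3. From dim ker(A − (-2)·I) = 2, there are exactly 2 Jordan blocks for λ = -2.
Step 2 — from the minimal polynomial, the factor (x + 2)^2 tells us the largest block for λ = -2 has size 2.
Step 3 — with total size 3, 2 blocks, and largest block 2, the block sizes (in nonincreasing order) are [2, 1].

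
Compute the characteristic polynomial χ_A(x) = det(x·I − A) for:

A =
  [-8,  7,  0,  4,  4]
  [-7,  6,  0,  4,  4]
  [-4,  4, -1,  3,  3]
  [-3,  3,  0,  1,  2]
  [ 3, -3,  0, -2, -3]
x^5 + 5*x^4 + 10*x^3 + 10*x^2 + 5*x + 1

Expanding det(x·I − A) (e.g. by cofactor expansion or by noting that A is similar to its Jordan form J, which has the same characteristic polynomial as A) gives
  χ_A(x) = x^5 + 5*x^4 + 10*x^3 + 10*x^2 + 5*x + 1
which factors as (x + 1)^5. The eigenvalues (with algebraic multiplicities) are λ = -1 with multiplicity 5.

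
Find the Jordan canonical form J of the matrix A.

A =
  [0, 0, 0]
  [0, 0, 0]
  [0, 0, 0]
J_1(0) ⊕ J_1(0) ⊕ J_1(0)

The characteristic polynomial is
  det(x·I − A) = x^3

Eigenvalues and multiplicities (the geometric multiplicity of λ is n − rank(A − λI), which equals the number of Jordan blocks for λ):
  λ = 0: algebraic multiplicity = 3, geometric multiplicity = 3

Determining the block sizes for each eigenvalue:
  λ = 0: gm = am = 3, so every block has size 1 → block sizes [1, 1, 1]

Assembling the blocks gives a Jordan form
J =
  [0, 0, 0]
  [0, 0, 0]
  [0, 0, 0]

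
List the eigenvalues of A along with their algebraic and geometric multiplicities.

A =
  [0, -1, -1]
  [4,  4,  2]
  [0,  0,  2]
λ = 2: alg = 3, geom = 2

Step 1 — factor the characteristic polynomial to read off the algebraic multiplicities:
  χ_A(x) = (x - 2)^3

Step 2 — compute geometric multiplicities via the rank-nullity identity g(λ) = n − rank(A − λI):
  rank(A − (2)·I) = 1, so dim ker(A − (2)·I) = n − 1 = 2

Summary:
  λ = 2: algebraic multiplicity = 3, geometric multiplicity = 2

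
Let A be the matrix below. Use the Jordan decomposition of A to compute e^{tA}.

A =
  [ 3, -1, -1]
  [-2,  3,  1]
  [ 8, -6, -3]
e^{tA} =
  [-t^2*exp(t) + 2*t*exp(t) + exp(t), t^2*exp(t) - t*exp(t), t^2*exp(t)/2 - t*exp(t)]
  [-2*t*exp(t), 2*t*exp(t) + exp(t), t*exp(t)]
  [-2*t^2*exp(t) + 8*t*exp(t), 2*t^2*exp(t) - 6*t*exp(t), t^2*exp(t) - 4*t*exp(t) + exp(t)]

Strategy: write A = P · J · P⁻¹ where J is a Jordan canonical form, so e^{tA} = P · e^{tJ} · P⁻¹, and e^{tJ} can be computed block-by-block.

A has Jordan form
J =
  [1, 1, 0]
  [0, 1, 1]
  [0, 0, 1]
(up to reordering of blocks).

Per-block formulas:
  For a 3×3 Jordan block J_3(1): exp(t · J_3(1)) = e^(1t)·(I + t·N + (t^2/2)·N^2), where N is the 3×3 nilpotent shift.

After assembling e^{tJ} and conjugating by P, we get:

e^{tA} =
  [-t^2*exp(t) + 2*t*exp(t) + exp(t), t^2*exp(t) - t*exp(t), t^2*exp(t)/2 - t*exp(t)]
  [-2*t*exp(t), 2*t*exp(t) + exp(t), t*exp(t)]
  [-2*t^2*exp(t) + 8*t*exp(t), 2*t^2*exp(t) - 6*t*exp(t), t^2*exp(t) - 4*t*exp(t) + exp(t)]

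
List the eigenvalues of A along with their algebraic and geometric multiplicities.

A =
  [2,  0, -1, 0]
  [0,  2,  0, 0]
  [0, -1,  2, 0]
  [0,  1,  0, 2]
λ = 2: alg = 4, geom = 2

Step 1 — factor the characteristic polynomial to read off the algebraic multiplicities:
  χ_A(x) = (x - 2)^4

Step 2 — compute geometric multiplicities via the rank-nullity identity g(λ) = n − rank(A − λI):
  rank(A − (2)·I) = 2, so dim ker(A − (2)·I) = n − 2 = 2

Summary:
  λ = 2: algebraic multiplicity = 4, geometric multiplicity = 2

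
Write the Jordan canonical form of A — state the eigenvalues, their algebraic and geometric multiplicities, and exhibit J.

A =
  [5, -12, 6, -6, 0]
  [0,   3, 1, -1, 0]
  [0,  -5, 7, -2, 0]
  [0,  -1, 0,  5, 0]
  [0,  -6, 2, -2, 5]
J_3(5) ⊕ J_1(5) ⊕ J_1(5)

The characteristic polynomial is
  det(x·I − A) = x^5 - 25*x^4 + 250*x^3 - 1250*x^2 + 3125*x - 3125 = (x - 5)^5

Eigenvalues and multiplicities (the geometric multiplicity of λ is n − rank(A − λI), which equals the number of Jordan blocks for λ):
  λ = 5: algebraic multiplicity = 5, geometric multiplicity = 3

Determining the block sizes for each eigenvalue:
  λ = 5: with am = 5 and gm = 3, the partition is not yet determined (e.g. several partitions of 5 into 3 parts exist). Let N = A − (5)·I. Computing rank(N^1) = 2, rank(N^2) = 1, rank(N^3) = 0; the number of blocks of size ≥ j is rank(N^{j−1}) − rank(N^j), giving [3, 1, 1]. So we have 1 block(s) of size 3, 2 block(s) of size 1 → block sizes [3, 1, 1]

Assembling the blocks gives a Jordan form
J =
  [5, 1, 0, 0, 0]
  [0, 5, 1, 0, 0]
  [0, 0, 5, 0, 0]
  [0, 0, 0, 5, 0]
  [0, 0, 0, 0, 5]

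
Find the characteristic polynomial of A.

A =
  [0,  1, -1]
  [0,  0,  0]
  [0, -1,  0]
x^3

Expanding det(x·I − A) (e.g. by cofactor expansion or by noting that A is similar to its Jordan form J, which has the same characteristic polynomial as A) gives
  χ_A(x) = x^3
which factors as x^3. The eigenvalues (with algebraic multiplicities) are λ = 0 with multiplicity 3.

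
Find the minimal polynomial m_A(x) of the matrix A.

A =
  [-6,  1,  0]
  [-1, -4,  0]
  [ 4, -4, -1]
x^3 + 11*x^2 + 35*x + 25

The characteristic polynomial is χ_A(x) = (x + 1)*(x + 5)^2, so the eigenvalues are known. The minimal polynomial is
  m_A(x) = Π_λ (x − λ)^{k_λ}
where k_λ is the size of the *largest* Jordan block for λ (equivalently, the smallest k with (A − λI)^k v = 0 for every generalised eigenvector v of λ).

  λ = -5: largest Jordan block has size 2, contributing (x + 5)^2
  λ = -1: largest Jordan block has size 1, contributing (x + 1)

So m_A(x) = (x + 1)*(x + 5)^2 = x^3 + 11*x^2 + 35*x + 25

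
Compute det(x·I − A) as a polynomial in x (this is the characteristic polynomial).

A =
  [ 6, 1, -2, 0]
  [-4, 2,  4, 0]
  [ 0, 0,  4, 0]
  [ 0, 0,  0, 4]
x^4 - 16*x^3 + 96*x^2 - 256*x + 256

Expanding det(x·I − A) (e.g. by cofactor expansion or by noting that A is similar to its Jordan form J, which has the same characteristic polynomial as A) gives
  χ_A(x) = x^4 - 16*x^3 + 96*x^2 - 256*x + 256
which factors as (x - 4)^4. The eigenvalues (with algebraic multiplicities) are λ = 4 with multiplicity 4.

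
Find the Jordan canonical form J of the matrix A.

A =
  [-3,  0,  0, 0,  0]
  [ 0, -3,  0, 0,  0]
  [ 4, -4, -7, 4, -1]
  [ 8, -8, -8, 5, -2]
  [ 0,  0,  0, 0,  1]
J_1(-3) ⊕ J_1(-3) ⊕ J_1(-3) ⊕ J_2(1)

The characteristic polynomial is
  det(x·I − A) = x^5 + 7*x^4 + 10*x^3 - 18*x^2 - 27*x + 27 = (x - 1)^2*(x + 3)^3

Eigenvalues and multiplicities (the geometric multiplicity of λ is n − rank(A − λI), which equals the number of Jordan blocks for λ):
  λ = -3: algebraic multiplicity = 3, geometric multiplicity = 3
  λ = 1: algebraic multiplicity = 2, geometric multiplicity = 1

Determining the block sizes for each eigenvalue:
  λ = -3: gm = am = 3, so every block has size 1 → block sizes [1, 1, 1]
  λ = 1: one block (gm = 1), so the single block has size am = 2 → block sizes [2]

Assembling the blocks gives a Jordan form
J =
  [-3,  0,  0, 0, 0]
  [ 0, -3,  0, 0, 0]
  [ 0,  0, -3, 0, 0]
  [ 0,  0,  0, 1, 1]
  [ 0,  0,  0, 0, 1]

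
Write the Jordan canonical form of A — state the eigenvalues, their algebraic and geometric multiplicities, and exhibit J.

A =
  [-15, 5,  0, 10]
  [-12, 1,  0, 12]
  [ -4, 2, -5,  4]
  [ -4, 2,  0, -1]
J_2(-5) ⊕ J_1(-5) ⊕ J_1(-5)

The characteristic polynomial is
  det(x·I − A) = x^4 + 20*x^3 + 150*x^2 + 500*x + 625 = (x + 5)^4

Eigenvalues and multiplicities (the geometric multiplicity of λ is n − rank(A − λI), which equals the number of Jordan blocks for λ):
  λ = -5: algebraic multiplicity = 4, geometric multiplicity = 3

Determining the block sizes for each eigenvalue:
  λ = -5: 3 blocks summing to 4 forces exactly one block of size 2 and the rest size 1 → block sizes [2, 1, 1]

Assembling the blocks gives a Jordan form
J =
  [-5,  1,  0,  0]
  [ 0, -5,  0,  0]
  [ 0,  0, -5,  0]
  [ 0,  0,  0, -5]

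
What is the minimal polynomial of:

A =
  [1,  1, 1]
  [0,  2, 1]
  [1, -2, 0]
x^3 - 3*x^2 + 3*x - 1

The characteristic polynomial is χ_A(x) = (x - 1)^3, so the eigenvalues are known. The minimal polynomial is
  m_A(x) = Π_λ (x − λ)^{k_λ}
where k_λ is the size of the *largest* Jordan block for λ (equivalently, the smallest k with (A − λI)^k v = 0 for every generalised eigenvector v of λ).

  λ = 1: largest Jordan block has size 3, contributing (x − 1)^3

So m_A(x) = (x - 1)^3 = x^3 - 3*x^2 + 3*x - 1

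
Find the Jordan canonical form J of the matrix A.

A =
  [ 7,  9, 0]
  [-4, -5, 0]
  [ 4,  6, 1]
J_2(1) ⊕ J_1(1)

The characteristic polynomial is
  det(x·I − A) = x^3 - 3*x^2 + 3*x - 1 = (x - 1)^3

Eigenvalues and multiplicities (the geometric multiplicity of λ is n − rank(A − λI), which equals the number of Jordan blocks for λ):
  λ = 1: algebraic multiplicity = 3, geometric multiplicity = 2

Determining the block sizes for each eigenvalue:
  λ = 1: 2 blocks summing to 3 forces exactly one block of size 2 and the rest size 1 → block sizes [2, 1]

Assembling the blocks gives a Jordan form
J =
  [1, 1, 0]
  [0, 1, 0]
  [0, 0, 1]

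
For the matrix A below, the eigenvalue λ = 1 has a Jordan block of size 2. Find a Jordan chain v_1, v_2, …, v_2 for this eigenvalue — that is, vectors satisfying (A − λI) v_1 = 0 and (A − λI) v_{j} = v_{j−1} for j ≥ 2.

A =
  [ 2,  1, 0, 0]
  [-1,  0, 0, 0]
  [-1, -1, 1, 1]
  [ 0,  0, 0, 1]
A Jordan chain for λ = 1 of length 2:
v_1 = (1, -1, -1, 0)ᵀ
v_2 = (1, 0, 0, 0)ᵀ

Let N = A − (1)·I. We want v_2 with N^2 v_2 = 0 but N^1 v_2 ≠ 0; then v_{j-1} := N · v_j for j = 2, …, 2.

Pick v_2 = (1, 0, 0, 0)ᵀ.
Then v_1 = N · v_2 = (1, -1, -1, 0)ᵀ.

Sanity check: (A − (1)·I) v_1 = (0, 0, 0, 0)ᵀ = 0. ✓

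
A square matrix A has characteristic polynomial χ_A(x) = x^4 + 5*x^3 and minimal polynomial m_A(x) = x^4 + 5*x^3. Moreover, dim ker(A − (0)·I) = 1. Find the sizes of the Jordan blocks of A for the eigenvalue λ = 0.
Block sizes for λ = 0: [3]

Step 1 — from the characteristic polynomial, algebraic multiplicity of λ = 0 is 3. From dim ker(A − (0)·I) = 1, there are exactly 1 Jordan blocks for λ = 0.
Step 2 — from the minimal polynomial, the factor (x − 0)^3 tells us the largest block for λ = 0 has size 3.
Step 3 — with total size 3, 1 blocks, and largest block 3, the block sizes (in nonincreasing order) are [3].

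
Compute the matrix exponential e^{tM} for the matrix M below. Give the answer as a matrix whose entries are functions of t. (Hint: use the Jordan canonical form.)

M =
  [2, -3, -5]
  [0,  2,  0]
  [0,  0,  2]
e^{tM} =
  [exp(2*t), -3*t*exp(2*t), -5*t*exp(2*t)]
  [0, exp(2*t), 0]
  [0, 0, exp(2*t)]

Strategy: write M = P · J · P⁻¹ where J is a Jordan canonical form, so e^{tM} = P · e^{tJ} · P⁻¹, and e^{tJ} can be computed block-by-block.

M has Jordan form
J =
  [2, 1, 0]
  [0, 2, 0]
  [0, 0, 2]
(up to reordering of blocks).

Per-block formulas:
  For a 1×1 block at λ = 2: exp(t · [2]) = [e^(2t)].
  For a 2×2 Jordan block J_2(2): exp(t · J_2(2)) = e^(2t)·(I + t·N), where N is the 2×2 nilpotent shift.

After assembling e^{tJ} and conjugating by P, we get:

e^{tM} =
  [exp(2*t), -3*t*exp(2*t), -5*t*exp(2*t)]
  [0, exp(2*t), 0]
  [0, 0, exp(2*t)]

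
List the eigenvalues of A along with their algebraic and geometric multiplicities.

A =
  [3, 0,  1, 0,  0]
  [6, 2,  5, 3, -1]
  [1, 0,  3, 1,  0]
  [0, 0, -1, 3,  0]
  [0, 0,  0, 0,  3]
λ = 2: alg = 1, geom = 1; λ = 3: alg = 4, geom = 2

Step 1 — factor the characteristic polynomial to read off the algebraic multiplicities:
  χ_A(x) = (x - 3)^4*(x - 2)

Step 2 — compute geometric multiplicities via the rank-nullity identity g(λ) = n − rank(A − λI):
  rank(A − (2)·I) = 4, so dim ker(A − (2)·I) = n − 4 = 1
  rank(A − (3)·I) = 3, so dim ker(A − (3)·I) = n − 3 = 2

Summary:
  λ = 2: algebraic multiplicity = 1, geometric multiplicity = 1
  λ = 3: algebraic multiplicity = 4, geometric multiplicity = 2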